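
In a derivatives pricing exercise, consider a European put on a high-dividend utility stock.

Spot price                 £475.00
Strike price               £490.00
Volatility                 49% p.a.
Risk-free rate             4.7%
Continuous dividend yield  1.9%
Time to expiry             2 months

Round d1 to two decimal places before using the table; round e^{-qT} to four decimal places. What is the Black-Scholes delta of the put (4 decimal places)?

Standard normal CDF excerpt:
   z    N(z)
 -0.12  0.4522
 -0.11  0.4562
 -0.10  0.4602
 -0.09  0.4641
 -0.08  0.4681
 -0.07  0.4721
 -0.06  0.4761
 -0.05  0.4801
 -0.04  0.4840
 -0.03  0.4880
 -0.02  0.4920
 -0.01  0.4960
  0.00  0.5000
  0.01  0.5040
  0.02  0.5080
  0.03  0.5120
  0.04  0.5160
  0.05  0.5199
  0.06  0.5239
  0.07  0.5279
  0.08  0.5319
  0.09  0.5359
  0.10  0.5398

-0.5104

σ√T = 0.49 × 0.4082 = 0.2000
ln(S/K) + (r − q + σ²/2)T = ln(475/490) + (0.047 − 0.019 + 0.49²/2)·0.1667 = -0.0311 + 0.0247 = -0.0064
d₁ = -0.0064 / 0.2000 = -0.0321 → -0.03
N(d₁) = N(-0.03) = 0.4880
Δ_put = exp(−qT)·(N(d₁) − 1) = 0.9968·(0.4880 − 1) = -0.5104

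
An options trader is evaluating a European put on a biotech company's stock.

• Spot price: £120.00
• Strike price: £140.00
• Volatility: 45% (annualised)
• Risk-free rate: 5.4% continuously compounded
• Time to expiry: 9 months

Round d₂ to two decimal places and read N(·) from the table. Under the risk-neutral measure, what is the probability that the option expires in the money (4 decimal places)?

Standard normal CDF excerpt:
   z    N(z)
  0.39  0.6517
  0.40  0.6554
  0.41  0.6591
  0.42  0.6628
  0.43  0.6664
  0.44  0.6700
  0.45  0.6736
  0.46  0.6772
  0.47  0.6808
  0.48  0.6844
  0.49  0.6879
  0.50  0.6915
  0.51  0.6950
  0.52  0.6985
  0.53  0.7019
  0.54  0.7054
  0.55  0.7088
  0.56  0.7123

σ√T = 0.45 × 0.8660 = 0.3897
d₁ = [ln(120/140) + (0.054 + 0.45²/2)·0.75] / 0.3897 = [-0.1542 + 0.1164] / 0.3897 = -0.0968 ≈ -0.10
d₂ = d₁ − σ√T = -0.0968 − 0.3897 = -0.4865 ≈ -0.49
Risk-neutral Pr[S_T < K] = N(−d₂) = N(0.49) = 0.6879

0.6879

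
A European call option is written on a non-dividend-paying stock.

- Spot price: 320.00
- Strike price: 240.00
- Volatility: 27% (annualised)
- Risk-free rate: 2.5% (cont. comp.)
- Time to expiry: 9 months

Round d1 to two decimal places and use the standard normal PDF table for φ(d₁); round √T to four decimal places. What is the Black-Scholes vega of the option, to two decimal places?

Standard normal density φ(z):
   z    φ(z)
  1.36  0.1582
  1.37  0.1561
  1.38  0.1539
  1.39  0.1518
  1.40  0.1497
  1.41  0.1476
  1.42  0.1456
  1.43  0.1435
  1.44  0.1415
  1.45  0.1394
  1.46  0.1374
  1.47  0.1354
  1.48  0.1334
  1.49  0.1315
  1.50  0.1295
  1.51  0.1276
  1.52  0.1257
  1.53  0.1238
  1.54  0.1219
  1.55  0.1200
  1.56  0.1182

39.77

T = 0.75;  σ√T = 0.2338
d₁ = [ln(320/240) + (0.025 + 0.27²/2)·0.75] / 0.2338 = [0.2877 + 0.0461] / 0.2338 = 1.4274 which rounds to 1.43
√T = √0.75 = 0.8660
φ(d₁) = φ(1.43) = 0.1435
vega = S·φ(d₁)·√T = 320·0.1435·0.8660 = 39.7667
(The put has the same vega.)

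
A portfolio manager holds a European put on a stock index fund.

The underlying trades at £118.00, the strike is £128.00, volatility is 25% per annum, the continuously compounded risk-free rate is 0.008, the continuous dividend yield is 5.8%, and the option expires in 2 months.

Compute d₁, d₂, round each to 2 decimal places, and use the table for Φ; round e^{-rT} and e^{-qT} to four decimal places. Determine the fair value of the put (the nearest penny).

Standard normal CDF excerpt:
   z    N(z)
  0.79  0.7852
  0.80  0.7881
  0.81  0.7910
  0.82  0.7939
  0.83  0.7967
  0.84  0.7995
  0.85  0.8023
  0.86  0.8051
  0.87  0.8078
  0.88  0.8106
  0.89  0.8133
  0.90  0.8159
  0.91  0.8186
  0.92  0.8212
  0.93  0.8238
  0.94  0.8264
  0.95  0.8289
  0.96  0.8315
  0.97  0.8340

£12.20

σ√T = 0.25·√0.1667 = 0.1021
d₁ = [ln(118/128) + (0.008 − 0.058 + 0.25²/2)·0.1667] / 0.1021 = [-0.0813 − 0.0031] / 0.1021 = -0.8276 → -0.83
d₂ = d₁ − σ√T = -0.8276 − 0.1021 = -0.9297 → -0.93
e^(−qT) = e^(−0.058·0.1667) = 0.9904;  e^(−rT) = e^(−0.008·0.1667) = 0.9987
N(−d₂) = N(0.93) = 0.8238;  N(−d₁) = N(0.83) = 0.7967
P = 128·0.9987·0.8238 − 118·0.9904·0.7967 = 105.3093 − 93.1081 = 12.2012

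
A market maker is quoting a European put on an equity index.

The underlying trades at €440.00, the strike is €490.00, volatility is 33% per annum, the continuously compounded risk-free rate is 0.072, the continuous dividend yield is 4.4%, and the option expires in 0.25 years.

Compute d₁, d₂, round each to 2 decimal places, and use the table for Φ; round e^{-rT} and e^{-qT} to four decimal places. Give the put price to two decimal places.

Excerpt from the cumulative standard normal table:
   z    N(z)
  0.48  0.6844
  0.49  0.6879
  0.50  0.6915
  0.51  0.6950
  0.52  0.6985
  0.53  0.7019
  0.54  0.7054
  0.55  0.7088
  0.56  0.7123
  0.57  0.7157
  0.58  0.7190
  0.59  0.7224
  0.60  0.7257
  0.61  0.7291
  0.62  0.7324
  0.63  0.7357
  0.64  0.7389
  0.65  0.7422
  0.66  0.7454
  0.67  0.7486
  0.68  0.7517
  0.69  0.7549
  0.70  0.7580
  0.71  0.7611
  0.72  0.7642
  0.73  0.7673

T = 0.25;  σ√T = 0.1650
ln(S/K) + (r − q + σ²/2)T = ln(440/490) + (0.072 − 0.044 + 0.33²/2)·0.25 = -0.1076 + 0.0206 = -0.0870
d₁ = -0.0870 / 0.1650 = -0.5274 which rounds to -0.53
d₂ = d₁ − σ√T = -0.5274 − 0.1650 = -0.6924 which rounds to -0.69
exp(−qT) = exp(−0.044·0.25) = 0.9891;  exp(−rT) = exp(−0.072·0.25) = 0.9822
N(−d₂) = N(0.69) = 0.7549;  N(−d₁) = N(0.53) = 0.7019
P = 490·0.9822·0.7549 − 440·0.9891·0.7019 = 363.3168 − 305.4697 = 57.8471

€57.85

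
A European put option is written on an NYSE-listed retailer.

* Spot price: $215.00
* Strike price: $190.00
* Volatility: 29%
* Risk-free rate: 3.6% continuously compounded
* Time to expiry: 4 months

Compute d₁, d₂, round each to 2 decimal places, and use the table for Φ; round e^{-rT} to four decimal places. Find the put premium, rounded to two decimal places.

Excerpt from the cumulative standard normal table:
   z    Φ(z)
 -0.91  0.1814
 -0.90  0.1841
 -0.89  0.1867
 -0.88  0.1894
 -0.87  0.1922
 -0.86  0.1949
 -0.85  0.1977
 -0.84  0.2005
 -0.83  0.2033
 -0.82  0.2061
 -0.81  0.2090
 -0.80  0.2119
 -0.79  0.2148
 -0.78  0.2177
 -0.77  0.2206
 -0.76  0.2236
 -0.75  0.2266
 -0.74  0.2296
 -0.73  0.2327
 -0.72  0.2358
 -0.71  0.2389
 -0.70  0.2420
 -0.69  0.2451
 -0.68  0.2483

σ√T = 0.29 × 0.5774 = 0.1674
d₁ = [ln(215/190) + (0.036 + ½·0.29²)·0.3333] / (σ√T) = (0.1236 + 0.0260) / 0.1674 = 0.8937 → 0.89
d₂ = 0.8937 − 0.1674 = 0.7263 → 0.73
e^(−rT) = e^(−0.036·0.3333) = 0.9881
N(−d₂) = N(-0.73) = 0.2327;  N(−d₁) = N(-0.89) = 0.1867
P = 190·0.9881·0.2327 − 215·0.1867 = 43.6869 − 40.1405 = 3.5464

$3.55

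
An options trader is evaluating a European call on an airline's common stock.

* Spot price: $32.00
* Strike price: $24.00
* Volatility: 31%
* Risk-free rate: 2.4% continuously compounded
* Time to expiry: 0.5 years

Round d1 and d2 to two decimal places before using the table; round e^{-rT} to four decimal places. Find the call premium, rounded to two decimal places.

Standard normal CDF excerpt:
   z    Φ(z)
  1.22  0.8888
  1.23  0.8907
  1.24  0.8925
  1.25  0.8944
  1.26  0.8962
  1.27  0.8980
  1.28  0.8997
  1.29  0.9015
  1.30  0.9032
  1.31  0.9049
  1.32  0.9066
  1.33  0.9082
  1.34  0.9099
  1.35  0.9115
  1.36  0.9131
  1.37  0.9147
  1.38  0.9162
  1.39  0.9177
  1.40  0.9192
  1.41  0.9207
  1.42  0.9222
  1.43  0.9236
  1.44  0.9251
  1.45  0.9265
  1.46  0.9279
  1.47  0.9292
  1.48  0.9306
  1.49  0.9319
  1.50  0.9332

σ√T = 0.31 × 0.7071 = 0.2192
d₁ = [ln(32/24) + (0.024 + 0.31²/2)·0.5] / 0.2192 = [0.2877 + 0.0360] / 0.2192 = 1.4767 ≈ 1.48
d₂ = d₁ − σ√T = 1.4767 − 0.2192 = 1.2575 ≈ 1.26
e^(−rT) = e^(−0.024·0.5) = 0.9881
C = 32·N(1.48) − 24·0.9881·N(1.26) = 32·0.9306 − 24·0.9881·0.8962 = 29.7792 − 21.2528 = 8.5264

$8.53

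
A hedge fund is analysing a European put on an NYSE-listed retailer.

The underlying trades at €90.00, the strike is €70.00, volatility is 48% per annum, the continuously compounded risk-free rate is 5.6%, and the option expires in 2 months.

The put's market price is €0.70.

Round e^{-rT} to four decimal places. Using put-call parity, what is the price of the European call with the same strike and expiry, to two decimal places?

€21.35

e^(−rT) = e^(−0.056·0.1667) = 0.9907
Put-call parity: C − P = S − K·e^(−rT) = 90 − 70·0.9907 = 90 − 69.3490 = 20.6510
C = P + (C − P) = 0.70 + (20.6510) = 21.3510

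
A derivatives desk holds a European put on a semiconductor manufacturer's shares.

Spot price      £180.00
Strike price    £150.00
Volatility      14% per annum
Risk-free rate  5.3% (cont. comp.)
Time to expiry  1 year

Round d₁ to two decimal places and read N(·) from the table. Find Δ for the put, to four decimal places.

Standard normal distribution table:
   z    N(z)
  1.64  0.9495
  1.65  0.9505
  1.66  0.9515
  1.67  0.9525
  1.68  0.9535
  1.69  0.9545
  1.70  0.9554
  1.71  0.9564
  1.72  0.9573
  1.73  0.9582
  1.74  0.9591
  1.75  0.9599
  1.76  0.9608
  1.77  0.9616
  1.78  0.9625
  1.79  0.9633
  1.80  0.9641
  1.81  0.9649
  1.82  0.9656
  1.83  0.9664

-0.0401

σ√T = 0.14·√1 = 0.1400
d₁ = [ln(180/150) + (0.053 + 0.14²/2)·1] / 0.1400 = [0.1823 + 0.0628] / 0.1400 = 1.7509 → 1.75
N(d₁) = N(1.75) = 0.9599
Δ_put = N(d₁) − 1 = 0.9599 − 1 = -0.0401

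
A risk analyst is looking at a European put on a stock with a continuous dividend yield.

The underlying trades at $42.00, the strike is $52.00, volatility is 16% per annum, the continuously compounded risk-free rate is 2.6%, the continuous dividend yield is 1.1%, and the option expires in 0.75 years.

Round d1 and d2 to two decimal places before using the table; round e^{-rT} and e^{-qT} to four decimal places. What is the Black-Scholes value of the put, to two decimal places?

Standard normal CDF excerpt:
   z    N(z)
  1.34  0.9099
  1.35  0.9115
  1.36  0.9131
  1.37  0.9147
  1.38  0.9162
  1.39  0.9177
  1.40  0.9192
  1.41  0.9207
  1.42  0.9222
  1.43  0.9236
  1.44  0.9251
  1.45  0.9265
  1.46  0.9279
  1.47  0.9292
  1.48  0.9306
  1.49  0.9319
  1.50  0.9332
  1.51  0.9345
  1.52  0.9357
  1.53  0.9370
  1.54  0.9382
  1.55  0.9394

σ√T = 0.16 × 0.8660 = 0.1386
d₁ = [ln(42/52) + (0.026 − 0.011 + ½·0.16²)·0.75] / (σ√T) = (-0.2136 + 0.0209) / 0.1386 = -1.3909 ≈ -1.39
d₂ = -1.3909 − 0.1386 = -1.5294 ≈ -1.53
e^(−qT) = e^(−0.011·0.75) = 0.9918;  e^(−rT) = e^(−0.026·0.75) = 0.9807
P = 52·0.9807·N(1.53) − 42·0.9918·N(1.39) = 52·0.9807·0.9370 − 42·0.9918·0.9177 = 47.7836 − 38.2273 = 9.5563

$9.56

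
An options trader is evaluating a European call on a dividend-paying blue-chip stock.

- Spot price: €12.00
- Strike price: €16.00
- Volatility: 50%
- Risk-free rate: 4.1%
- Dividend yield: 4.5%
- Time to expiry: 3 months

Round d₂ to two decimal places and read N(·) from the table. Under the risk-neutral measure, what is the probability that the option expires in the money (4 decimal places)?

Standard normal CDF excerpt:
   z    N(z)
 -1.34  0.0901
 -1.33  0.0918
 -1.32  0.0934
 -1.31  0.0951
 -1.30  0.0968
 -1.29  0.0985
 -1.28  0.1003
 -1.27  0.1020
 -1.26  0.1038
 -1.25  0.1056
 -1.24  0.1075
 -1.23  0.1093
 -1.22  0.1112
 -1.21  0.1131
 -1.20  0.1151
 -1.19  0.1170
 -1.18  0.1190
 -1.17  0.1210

σ√T = 0.5·√0.25 = 0.2500
d₁ = [ln(12/16) + (0.041 − 0.045 + 0.5²/2)·0.25] / 0.2500 = [-0.2877 + 0.0302] / 0.2500 = -1.0297 which rounds to -1.03
d₂ = d₁ − σ√T = -1.0297 − 0.2500 = -1.2797 which rounds to -1.28
Risk-neutral Pr[S_T > K] = N(d₂) = N(-1.28) = 0.1003

0.1003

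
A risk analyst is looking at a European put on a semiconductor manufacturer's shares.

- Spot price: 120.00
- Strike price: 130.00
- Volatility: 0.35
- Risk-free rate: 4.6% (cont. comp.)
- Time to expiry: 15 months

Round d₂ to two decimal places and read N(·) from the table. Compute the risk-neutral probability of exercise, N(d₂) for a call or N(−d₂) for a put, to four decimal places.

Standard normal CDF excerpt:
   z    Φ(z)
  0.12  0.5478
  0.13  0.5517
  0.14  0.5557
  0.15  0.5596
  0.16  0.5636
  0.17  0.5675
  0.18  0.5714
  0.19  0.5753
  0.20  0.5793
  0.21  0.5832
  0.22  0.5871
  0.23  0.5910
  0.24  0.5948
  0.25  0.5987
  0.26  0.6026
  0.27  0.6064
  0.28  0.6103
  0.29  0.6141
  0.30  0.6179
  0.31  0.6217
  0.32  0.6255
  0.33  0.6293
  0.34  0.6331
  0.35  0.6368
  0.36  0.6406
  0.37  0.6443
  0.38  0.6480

0.5987

T = 1.25;  σ√T = 0.3913
d₁ = [ln(120/130) + (0.046 + ½·0.35²)·1.25] / (σ√T) = (-0.0800 + 0.1341) / 0.3913 = 0.1380 ≈ 0.14
d₂ = 0.1380 − 0.3913 = -0.2533 ≈ -0.25
Pr(exercise) under Q = N(−d₂) = N(0.25) = 0.5987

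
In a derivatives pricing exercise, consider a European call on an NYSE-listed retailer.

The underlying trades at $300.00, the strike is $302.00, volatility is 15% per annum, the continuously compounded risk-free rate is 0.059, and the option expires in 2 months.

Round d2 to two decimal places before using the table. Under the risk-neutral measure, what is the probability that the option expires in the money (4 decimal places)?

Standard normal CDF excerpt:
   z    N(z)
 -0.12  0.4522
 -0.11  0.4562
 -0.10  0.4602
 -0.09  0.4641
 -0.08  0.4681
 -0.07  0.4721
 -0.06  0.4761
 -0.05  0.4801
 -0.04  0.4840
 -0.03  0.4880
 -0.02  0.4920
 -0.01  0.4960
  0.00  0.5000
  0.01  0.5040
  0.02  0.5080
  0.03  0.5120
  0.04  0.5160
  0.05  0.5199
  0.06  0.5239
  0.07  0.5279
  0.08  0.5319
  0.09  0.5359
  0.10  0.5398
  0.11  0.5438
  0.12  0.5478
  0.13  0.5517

0.5080

σ√T = 0.15 × 0.4082 = 0.0612
d₁ = [ln(300/302) + (0.059 + ½·0.15²)·0.1667] / (σ√T) = (-0.0066 + 0.0117) / 0.0612 = 0.0827 which rounds to 0.08
d₂ = 0.0827 − 0.0612 = 0.0215 which rounds to 0.02
Pr(exercise) under Q = N(d₂) = 0.5080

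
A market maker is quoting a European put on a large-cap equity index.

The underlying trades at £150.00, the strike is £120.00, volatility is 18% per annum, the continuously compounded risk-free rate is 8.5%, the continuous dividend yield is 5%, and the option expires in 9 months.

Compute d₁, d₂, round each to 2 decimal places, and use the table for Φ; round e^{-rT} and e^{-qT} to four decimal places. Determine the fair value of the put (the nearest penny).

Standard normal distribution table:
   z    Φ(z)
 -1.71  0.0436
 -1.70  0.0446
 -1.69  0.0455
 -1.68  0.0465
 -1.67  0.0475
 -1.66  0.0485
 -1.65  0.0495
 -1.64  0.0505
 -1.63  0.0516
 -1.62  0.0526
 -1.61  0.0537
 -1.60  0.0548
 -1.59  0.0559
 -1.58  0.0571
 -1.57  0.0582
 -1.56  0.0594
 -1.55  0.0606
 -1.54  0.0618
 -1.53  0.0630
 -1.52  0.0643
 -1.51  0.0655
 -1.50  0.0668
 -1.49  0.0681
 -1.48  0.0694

T = 0.75;  σ√T = 0.1559
d₁ = [ln(150/120) + (0.085 − 0.05 + ½·0.18²)·0.75] / (σ√T) = (0.2231 + 0.0384) / 0.1559 = 1.6778 → 1.68
d₂ = 1.6778 − 0.1559 = 1.5219 → 1.52
e^(−qT) = e^(−0.05·0.75) = 0.9632;  e^(−rT) = e^(−0.085·0.75) = 0.9382
N(−d₂) = N(-1.52) = 0.0643;  N(−d₁) = N(-1.68) = 0.0465
P = 120·0.9382·0.0643 − 150·0.9632·0.0465 = 7.2392 − 6.7183 = 0.5208

£0.52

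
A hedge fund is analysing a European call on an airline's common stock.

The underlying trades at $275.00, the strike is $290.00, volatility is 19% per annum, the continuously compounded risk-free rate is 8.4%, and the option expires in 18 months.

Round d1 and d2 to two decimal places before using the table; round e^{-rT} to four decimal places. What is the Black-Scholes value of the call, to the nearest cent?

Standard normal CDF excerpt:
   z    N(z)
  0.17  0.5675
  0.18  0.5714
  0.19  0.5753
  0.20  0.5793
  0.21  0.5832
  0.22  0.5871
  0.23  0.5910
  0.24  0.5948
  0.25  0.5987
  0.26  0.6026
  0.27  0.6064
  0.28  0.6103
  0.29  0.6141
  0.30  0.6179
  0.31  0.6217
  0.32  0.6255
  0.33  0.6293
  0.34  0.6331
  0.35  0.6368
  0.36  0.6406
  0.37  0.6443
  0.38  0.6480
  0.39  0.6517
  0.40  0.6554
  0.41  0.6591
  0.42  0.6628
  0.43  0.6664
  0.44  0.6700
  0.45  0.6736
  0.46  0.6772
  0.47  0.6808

$35.15

T = 1.5;  σ√T = 0.2327
d₁ = [ln(275/290) + (0.084 + ½·0.19²)·1.5] / (σ√T) = (-0.0531 + 0.1531) / 0.2327 = 0.4296 which rounds to 0.43
d₂ = 0.4296 − 0.2327 = 0.1969 which rounds to 0.20
exp(−rT) = exp(−0.084·1.5) = 0.8816
N(d₁) = N(0.43) = 0.6664;  N(d₂) = N(0.20) = 0.5793
C = 275·0.6664 − 290·0.8816·0.5793 = 183.2600 − 148.1062 = 35.1538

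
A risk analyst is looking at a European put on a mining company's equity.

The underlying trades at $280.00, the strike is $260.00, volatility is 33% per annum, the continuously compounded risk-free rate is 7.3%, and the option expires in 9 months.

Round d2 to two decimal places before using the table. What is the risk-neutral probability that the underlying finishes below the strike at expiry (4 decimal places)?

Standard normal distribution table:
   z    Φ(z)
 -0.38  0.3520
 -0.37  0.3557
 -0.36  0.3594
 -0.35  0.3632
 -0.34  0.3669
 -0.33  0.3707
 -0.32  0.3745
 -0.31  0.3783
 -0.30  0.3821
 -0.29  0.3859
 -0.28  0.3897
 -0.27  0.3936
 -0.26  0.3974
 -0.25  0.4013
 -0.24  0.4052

0.3783

T = 0.75;  σ√T = 0.2858
d₁ = [ln(280/260) + (0.073 + 0.33²/2)·0.75] / 0.2858 = [0.0741 + 0.0956] / 0.2858 = 0.5938 which rounds to 0.59
d₂ = d₁ − σ√T = 0.5938 − 0.2858 = 0.3080 which rounds to 0.31
Risk-neutral Pr[S_T < K] = N(−d₂) = N(-0.31) = 0.3783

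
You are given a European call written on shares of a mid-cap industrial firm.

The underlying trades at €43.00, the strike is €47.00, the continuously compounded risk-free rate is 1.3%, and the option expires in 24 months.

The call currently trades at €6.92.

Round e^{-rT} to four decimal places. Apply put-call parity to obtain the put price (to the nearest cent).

exp(−rT) = exp(−0.013·2) = 0.9743
Put-call parity: C − P = S − K·e^(−rT) = 43 − 47·0.9743 = 43 − 45.7921 = -2.7921
P = C − (C − P) = 6.92 − (-2.7921) = 9.7121

€9.71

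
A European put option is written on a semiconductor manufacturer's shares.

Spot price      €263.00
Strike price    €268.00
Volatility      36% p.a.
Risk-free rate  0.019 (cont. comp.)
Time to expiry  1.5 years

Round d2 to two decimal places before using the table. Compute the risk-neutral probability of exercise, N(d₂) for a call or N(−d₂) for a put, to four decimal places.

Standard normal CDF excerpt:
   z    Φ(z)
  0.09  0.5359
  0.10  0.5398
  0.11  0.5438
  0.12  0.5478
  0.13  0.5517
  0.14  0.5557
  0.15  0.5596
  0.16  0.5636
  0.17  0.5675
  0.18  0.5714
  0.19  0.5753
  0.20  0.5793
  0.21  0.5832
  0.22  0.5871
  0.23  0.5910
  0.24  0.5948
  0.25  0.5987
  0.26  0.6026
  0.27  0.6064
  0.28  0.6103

0.5793

σ√T = 0.36 × 1.2247 = 0.4409
d₁ = [ln(263/268) + (0.019 + 0.36²/2)·1.5] / 0.4409 = [-0.0188 + 0.1257] / 0.4409 = 0.2424 which rounds to 0.24
d₂ = d₁ − σ√T = 0.2424 − 0.4409 = -0.1985 which rounds to -0.20
Pr(exercise) under Q = N(−d₂) = N(0.20) = 0.5793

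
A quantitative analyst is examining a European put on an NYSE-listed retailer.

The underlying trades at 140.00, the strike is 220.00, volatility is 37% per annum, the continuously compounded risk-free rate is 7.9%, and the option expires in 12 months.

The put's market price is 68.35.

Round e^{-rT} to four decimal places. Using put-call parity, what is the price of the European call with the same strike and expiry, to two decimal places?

e^(−rT) = e^(−0.079·1) = 0.9240
Put-call parity: C − P = S − K·e^(−rT) = 140 − 220·0.9240 = 140 − 203.2800 = -63.2800
C = P + (C − P) = 68.35 + (-63.2800) = 5.0700

5.07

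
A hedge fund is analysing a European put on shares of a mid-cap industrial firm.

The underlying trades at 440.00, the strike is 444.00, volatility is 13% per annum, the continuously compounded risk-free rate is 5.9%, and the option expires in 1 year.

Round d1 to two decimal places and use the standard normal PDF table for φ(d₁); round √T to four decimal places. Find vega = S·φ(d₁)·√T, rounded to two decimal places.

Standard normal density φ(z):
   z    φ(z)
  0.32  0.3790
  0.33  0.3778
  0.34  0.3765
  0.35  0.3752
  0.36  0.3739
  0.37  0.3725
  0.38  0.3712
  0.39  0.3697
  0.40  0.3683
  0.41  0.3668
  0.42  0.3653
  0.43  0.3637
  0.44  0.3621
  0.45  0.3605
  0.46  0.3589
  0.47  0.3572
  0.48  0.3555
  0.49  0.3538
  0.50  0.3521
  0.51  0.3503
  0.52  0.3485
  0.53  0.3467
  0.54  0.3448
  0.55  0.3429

158.62

σ√T = 0.13 × 1.0000 = 0.1300
ln(S/K) + (r + σ²/2)T = ln(440/444) + (0.059 + 0.13²/2)·1 = -0.0090 + 0.0674 = 0.0584
d₁ = 0.0584 / 0.1300 = 0.4492 → 0.45
√T = √1 = 1.0000
φ(d₁) = φ(0.45) = 0.3605
vega = S·φ(d₁)·√T = 440·0.3605·1.0000 = 158.6200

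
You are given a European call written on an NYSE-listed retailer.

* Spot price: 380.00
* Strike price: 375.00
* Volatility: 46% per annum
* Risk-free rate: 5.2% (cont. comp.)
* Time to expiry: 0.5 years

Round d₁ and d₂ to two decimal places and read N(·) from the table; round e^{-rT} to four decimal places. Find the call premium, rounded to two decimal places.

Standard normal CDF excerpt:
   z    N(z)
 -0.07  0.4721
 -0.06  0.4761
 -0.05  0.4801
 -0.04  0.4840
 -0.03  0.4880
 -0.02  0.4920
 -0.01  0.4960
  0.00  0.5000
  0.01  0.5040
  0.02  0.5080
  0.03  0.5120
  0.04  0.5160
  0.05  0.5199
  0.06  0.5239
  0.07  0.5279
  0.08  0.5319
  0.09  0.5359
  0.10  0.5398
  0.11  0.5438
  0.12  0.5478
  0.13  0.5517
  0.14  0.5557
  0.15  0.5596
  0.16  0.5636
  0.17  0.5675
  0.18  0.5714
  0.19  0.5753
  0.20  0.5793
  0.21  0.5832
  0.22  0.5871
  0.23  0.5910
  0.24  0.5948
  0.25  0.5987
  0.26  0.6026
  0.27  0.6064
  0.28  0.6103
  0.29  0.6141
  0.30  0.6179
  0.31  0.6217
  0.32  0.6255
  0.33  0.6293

T = 0.5;  σ√T = 0.3253
d₁ = [ln(380/375) + (0.052 + ½·0.46²)·0.5] / (σ√T) = (0.0132 + 0.0789) / 0.3253 = 0.2833 ⇒ 0.28
d₂ = 0.2833 − 0.3253 = -0.0420 ⇒ -0.04
e^(−rT) = e^(−0.052·0.5) = 0.9743
N(d₁) = N(0.28) = 0.6103;  N(d₂) = N(-0.04) = 0.4840
C = 380·0.6103 − 375·0.9743·0.4840 = 231.9140 − 176.8355 = 55.0785

55.08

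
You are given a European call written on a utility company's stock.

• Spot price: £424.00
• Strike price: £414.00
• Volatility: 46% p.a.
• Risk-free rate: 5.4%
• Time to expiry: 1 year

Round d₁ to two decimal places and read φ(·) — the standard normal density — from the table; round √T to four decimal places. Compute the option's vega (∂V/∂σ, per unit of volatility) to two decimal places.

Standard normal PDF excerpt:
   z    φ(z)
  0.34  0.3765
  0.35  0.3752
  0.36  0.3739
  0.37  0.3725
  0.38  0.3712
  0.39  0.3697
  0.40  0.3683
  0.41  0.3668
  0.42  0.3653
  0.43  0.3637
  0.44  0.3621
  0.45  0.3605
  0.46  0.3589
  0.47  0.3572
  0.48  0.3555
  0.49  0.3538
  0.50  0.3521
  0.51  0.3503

σ√T = 0.46 × 1.0000 = 0.4600
d₁ = [ln(424/414) + (0.054 + 0.46²/2)·1] / 0.4600 = [0.0239 + 0.1598] / 0.4600 = 0.3993 ≈ 0.40
√T = √1 = 1.0000
φ(d₁) = φ(0.40) = 0.3683
vega = S·φ(d₁)·√T = 424·0.3683·1.0000 = 156.1592
(Vega is the same for a European call and put with the same parameters.)

156.16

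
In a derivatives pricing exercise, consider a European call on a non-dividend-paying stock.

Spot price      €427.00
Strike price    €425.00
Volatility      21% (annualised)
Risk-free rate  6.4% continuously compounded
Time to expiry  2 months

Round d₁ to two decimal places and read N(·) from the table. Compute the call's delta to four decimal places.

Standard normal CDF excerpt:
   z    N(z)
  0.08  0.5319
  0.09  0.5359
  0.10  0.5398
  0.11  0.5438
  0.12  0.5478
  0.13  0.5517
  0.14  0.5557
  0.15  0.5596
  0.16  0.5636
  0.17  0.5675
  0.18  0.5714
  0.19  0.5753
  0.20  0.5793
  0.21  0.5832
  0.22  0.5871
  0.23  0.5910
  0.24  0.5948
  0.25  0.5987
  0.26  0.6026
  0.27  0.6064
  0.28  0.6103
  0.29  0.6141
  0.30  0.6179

0.5871

σ√T = 0.21 × 0.4082 = 0.0857
d₁ = [ln(427/425) + (0.064 + 0.21²/2)·0.1667] / 0.0857 = [0.0047 + 0.0143] / 0.0857 = 0.2220 → 0.22
N(d₁) = N(0.22) = 0.5871
Δ_call = N(d₁) = 0.5871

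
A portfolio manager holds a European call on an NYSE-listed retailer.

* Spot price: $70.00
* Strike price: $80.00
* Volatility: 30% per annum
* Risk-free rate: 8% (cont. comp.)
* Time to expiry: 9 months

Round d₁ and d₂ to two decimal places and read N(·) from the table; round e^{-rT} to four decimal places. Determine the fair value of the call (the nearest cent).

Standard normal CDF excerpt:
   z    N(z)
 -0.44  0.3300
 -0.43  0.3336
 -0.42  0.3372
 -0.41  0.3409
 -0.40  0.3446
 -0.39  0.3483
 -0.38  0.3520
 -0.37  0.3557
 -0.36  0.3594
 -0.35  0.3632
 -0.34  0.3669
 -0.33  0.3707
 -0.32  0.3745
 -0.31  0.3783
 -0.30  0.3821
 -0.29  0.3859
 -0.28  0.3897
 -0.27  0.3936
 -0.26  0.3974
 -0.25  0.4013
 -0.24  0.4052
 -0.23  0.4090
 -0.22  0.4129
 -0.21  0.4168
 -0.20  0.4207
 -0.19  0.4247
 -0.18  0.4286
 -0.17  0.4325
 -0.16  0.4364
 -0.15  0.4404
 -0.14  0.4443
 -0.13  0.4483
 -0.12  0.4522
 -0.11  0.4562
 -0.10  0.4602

σ√T = 0.3·√0.75 = 0.2598
d₁ = [ln(70/80) + (0.08 + 0.3²/2)·0.75] / 0.2598 = [-0.1335 + 0.0938] / 0.2598 = -0.1531 which rounds to -0.15
d₂ = d₁ − σ√T = -0.1531 − 0.2598 = -0.4129 which rounds to -0.41
e^(−rT) = e^(−0.08·0.75) = 0.9418
C = 70·N(-0.15) − 80·0.9418·N(-0.41) = 70·0.4404 − 80·0.9418·0.3409 = 30.8280 − 25.6848 = 5.1432

$5.14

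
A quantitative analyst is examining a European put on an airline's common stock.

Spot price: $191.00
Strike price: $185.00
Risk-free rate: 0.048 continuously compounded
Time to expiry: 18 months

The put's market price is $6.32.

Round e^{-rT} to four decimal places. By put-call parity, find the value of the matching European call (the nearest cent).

$25.18

e^(−rT) = e^(−0.048·1.5) = 0.9305
Put-call parity: C − P = S − K·e^(−rT) = 191 − 185·0.9305 = 191 − 172.1425 = 18.8575
C = P + (C − P) = 6.32 + (18.8575) = 25.1775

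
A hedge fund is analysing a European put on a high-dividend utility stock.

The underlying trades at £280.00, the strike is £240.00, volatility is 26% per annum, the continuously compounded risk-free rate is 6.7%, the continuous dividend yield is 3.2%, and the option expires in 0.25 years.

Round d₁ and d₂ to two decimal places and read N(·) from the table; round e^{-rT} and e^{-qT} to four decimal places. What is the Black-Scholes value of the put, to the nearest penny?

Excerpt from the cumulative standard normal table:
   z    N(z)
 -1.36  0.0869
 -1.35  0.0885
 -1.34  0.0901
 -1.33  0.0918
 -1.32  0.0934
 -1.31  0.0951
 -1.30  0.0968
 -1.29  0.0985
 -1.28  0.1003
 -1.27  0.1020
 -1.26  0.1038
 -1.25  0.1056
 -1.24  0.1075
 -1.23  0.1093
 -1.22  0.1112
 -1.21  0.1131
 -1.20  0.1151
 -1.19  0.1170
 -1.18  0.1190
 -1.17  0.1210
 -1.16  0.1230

σ√T = 0.26·√0.25 = 0.1300
d₁ = [ln(280/240) + (0.067 − 0.032 + 0.26²/2)·0.25] / 0.1300 = [0.1542 + 0.0172] / 0.1300 = 1.3181 which rounds to 1.32
d₂ = d₁ − σ√T = 1.3181 − 0.1300 = 1.1881 which rounds to 1.19
exp(−qT) = exp(−0.032·0.25) = 0.9920;  exp(−rT) = exp(−0.067·0.25) = 0.9834
N(−d₂) = N(-1.19) = 0.1170;  N(−d₁) = N(-1.32) = 0.0934
P = 240·0.9834·0.1170 − 280·0.9920·0.0934 = 27.6139 − 25.9428 = 1.6711

£1.67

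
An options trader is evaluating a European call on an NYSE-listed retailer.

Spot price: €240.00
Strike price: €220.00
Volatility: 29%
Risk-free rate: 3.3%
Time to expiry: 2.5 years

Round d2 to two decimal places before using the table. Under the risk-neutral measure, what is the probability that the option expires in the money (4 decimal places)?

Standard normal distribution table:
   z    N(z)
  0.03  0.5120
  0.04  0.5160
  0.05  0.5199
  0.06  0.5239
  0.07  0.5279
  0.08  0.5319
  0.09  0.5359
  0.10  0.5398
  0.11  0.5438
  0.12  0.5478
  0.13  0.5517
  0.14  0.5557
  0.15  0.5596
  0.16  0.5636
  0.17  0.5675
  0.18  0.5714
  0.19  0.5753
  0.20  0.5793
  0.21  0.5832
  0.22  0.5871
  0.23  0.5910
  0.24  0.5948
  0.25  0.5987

T = 2.5;  σ√T = 0.4585
d₁ = [ln(240/220) + (0.033 + ½·0.29²)·2.5] / (σ√T) = (0.0870 + 0.1876) / 0.4585 = 0.5989 which rounds to 0.60
d₂ = 0.5989 − 0.4585 = 0.1404 which rounds to 0.14
Pr(exercise) under Q = N(d₂) = 0.5557

0.5557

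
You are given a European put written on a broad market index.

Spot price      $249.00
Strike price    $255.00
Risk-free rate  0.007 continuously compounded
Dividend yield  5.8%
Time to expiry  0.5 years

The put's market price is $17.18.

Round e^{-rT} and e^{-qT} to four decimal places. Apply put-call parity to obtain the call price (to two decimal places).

exp(−qT) = exp(−0.058·0.5) = 0.9714;  exp(−rT) = exp(−0.007·0.5) = 0.9965
Put-call parity: C − P = S·e^(−qT) − K·e^(−rT) = 249·0.9714 − 255·0.9965 = 241.8786 − 254.1075 = -12.2289
C = P + (C − P) = 17.18 + (-12.2289) = 4.9511

$4.95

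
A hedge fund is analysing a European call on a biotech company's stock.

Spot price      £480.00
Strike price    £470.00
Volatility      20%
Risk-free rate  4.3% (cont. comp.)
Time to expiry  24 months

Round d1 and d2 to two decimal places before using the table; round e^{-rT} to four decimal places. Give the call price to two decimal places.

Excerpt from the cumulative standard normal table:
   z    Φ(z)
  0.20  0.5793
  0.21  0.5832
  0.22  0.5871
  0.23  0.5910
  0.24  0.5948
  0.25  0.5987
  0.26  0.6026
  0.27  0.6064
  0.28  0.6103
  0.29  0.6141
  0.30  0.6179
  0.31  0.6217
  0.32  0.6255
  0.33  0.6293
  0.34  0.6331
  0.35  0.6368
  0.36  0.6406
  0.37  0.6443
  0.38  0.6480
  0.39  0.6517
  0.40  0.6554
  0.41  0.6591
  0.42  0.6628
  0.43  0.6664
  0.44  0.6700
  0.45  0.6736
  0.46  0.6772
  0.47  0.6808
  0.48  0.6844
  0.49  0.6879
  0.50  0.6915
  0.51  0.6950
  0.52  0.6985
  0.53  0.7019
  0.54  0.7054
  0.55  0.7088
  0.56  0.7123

T = 2;  σ√T = 0.2828
ln(S/K) + (r + σ²/2)T = ln(480/470) + (0.043 + 0.2²/2)·2 = 0.0211 + 0.1260 = 0.1471
d₁ = 0.1471 / 0.2828 = 0.5199 ⇒ 0.52
d₂ = d₁ − σ√T = 0.5199 − 0.2828 = 0.2371 ⇒ 0.24
e^(−rT) = e^(−0.043·2) = 0.9176
N(d₁) = N(0.52) = 0.6985;  N(d₂) = N(0.24) = 0.5948
C = 480·0.6985 − 470·0.9176·0.5948 = 335.2800 − 256.5206 = 78.7594

£78.76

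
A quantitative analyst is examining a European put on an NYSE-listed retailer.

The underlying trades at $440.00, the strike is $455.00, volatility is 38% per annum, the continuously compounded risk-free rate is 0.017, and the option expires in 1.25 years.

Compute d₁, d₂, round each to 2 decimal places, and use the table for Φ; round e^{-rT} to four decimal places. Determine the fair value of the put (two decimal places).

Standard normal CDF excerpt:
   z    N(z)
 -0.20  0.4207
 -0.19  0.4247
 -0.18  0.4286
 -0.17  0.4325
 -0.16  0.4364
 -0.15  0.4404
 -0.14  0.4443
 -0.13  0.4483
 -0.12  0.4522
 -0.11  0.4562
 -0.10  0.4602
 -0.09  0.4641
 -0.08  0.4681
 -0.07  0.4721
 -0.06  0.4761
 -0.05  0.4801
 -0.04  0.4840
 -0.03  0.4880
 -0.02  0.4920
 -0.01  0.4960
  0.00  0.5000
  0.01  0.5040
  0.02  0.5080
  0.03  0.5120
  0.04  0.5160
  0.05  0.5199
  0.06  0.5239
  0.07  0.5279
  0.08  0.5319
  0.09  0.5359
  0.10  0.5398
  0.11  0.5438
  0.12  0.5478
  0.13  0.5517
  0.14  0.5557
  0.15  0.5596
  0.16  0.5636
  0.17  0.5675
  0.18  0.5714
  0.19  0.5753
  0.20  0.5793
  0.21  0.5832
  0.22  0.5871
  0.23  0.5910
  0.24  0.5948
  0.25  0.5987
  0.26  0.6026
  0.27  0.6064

σ√T = 0.38 × 1.1180 = 0.4249
d₁ = [ln(440/455) + (0.017 + 0.38²/2)·1.25] / 0.4249 = [-0.0335 + 0.1115] / 0.4249 = 0.1835 ≈ 0.18
d₂ = d₁ − σ√T = 0.1835 − 0.4249 = -0.2413 ≈ -0.24
exp(−rT) = exp(−0.017·1.25) = 0.9790
N(−d₂) = N(0.24) = 0.5948;  N(−d₁) = N(-0.18) = 0.4286
P = 455·0.9790·0.5948 − 440·0.4286 = 264.9507 − 188.5840 = 76.3667

$76.37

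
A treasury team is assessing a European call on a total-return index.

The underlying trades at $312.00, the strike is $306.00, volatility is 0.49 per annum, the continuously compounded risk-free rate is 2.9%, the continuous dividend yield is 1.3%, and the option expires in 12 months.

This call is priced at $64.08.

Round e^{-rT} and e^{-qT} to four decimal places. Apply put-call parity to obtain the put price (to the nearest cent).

exp(−qT) = exp(−0.013·1) = 0.9871;  exp(−rT) = exp(−0.029·1) = 0.9714
Put-call parity: C − P = S·e^(−qT) − K·e^(−rT) = 312·0.9871 − 306·0.9714 = 307.9752 − 297.2484 = 10.7268
P = C − (C − P) = 64.08 − (10.7268) = 53.3532

$53.35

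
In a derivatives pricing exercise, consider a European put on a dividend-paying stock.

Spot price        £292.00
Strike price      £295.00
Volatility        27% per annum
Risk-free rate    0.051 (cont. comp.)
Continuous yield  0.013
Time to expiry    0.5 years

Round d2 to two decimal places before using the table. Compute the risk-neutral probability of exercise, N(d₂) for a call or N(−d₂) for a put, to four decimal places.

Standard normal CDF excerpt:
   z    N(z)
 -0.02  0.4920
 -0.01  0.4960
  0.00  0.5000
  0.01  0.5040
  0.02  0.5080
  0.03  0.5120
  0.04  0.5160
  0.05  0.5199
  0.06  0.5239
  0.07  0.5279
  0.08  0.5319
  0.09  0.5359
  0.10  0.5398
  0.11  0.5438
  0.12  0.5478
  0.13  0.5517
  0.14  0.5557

σ√T = 0.27 × 0.7071 = 0.1909
d₁ = [ln(292/295) + (0.051 − 0.013 + 0.27²/2)·0.5] / 0.1909 = [-0.0102 + 0.0372] / 0.1909 = 0.1414 ≈ 0.14
d₂ = d₁ − σ√T = 0.1414 − 0.1909 = -0.0495 ≈ -0.05
Pr(exercise) under Q = N(−d₂) = N(0.05) = 0.5199

0.5199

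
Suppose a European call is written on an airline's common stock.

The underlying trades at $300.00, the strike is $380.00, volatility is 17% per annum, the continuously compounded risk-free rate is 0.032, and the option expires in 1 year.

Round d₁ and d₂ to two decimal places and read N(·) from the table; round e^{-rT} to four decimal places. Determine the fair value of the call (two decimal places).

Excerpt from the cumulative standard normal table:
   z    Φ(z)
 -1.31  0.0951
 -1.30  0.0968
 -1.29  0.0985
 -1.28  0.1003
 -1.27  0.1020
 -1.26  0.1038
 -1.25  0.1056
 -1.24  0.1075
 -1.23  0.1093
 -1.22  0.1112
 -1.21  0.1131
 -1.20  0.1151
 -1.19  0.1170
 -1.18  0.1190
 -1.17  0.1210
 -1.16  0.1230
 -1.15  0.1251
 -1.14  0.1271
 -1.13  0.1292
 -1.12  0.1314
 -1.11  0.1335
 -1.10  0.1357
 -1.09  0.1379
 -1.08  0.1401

T = 1;  σ√T = 0.1700
ln(S/K) + (r + σ²/2)T = ln(300/380) + (0.032 + 0.17²/2)·1 = -0.2364 + 0.0465 = -0.1899
d₁ = -0.1899 / 0.1700 = -1.1173 → -1.12
d₂ = d₁ − σ√T = -1.1173 − 0.1700 = -1.2873 → -1.29
exp(−rT) = exp(−0.032·1) = 0.9685
N(d₁) = N(-1.12) = 0.1314;  N(d₂) = N(-1.29) = 0.0985
C = 300·0.1314 − 380·0.9685·0.0985 = 39.4200 − 36.2510 = 3.1690

$3.17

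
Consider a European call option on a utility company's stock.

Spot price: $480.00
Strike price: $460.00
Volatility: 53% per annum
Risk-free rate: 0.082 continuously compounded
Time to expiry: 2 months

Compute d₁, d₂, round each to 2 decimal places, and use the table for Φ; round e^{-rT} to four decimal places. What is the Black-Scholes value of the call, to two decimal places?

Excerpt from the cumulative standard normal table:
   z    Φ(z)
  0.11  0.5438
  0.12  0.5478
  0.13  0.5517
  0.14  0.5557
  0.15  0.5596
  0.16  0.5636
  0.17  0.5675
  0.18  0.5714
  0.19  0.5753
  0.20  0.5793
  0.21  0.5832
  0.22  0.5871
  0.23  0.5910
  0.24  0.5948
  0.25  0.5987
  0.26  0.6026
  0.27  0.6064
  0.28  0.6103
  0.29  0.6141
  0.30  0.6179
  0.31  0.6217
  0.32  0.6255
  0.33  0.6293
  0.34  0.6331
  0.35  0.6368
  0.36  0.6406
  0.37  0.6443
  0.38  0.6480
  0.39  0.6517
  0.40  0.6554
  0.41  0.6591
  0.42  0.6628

$55.35

σ√T = 0.53 × 0.4082 = 0.2164
d₁ = [ln(480/460) + (0.082 + ½·0.53²)·0.1667] / (σ√T) = (0.0426 + 0.0371) / 0.2164 = 0.3680 → 0.37
d₂ = 0.3680 − 0.2164 = 0.1517 → 0.15
exp(−rT) = exp(−0.082·0.1667) = 0.9864
C = 480·N(0.37) − 460·0.9864·N(0.15) = 480·0.6443 − 460·0.9864·0.5596 = 309.2640 − 253.9151 = 55.3489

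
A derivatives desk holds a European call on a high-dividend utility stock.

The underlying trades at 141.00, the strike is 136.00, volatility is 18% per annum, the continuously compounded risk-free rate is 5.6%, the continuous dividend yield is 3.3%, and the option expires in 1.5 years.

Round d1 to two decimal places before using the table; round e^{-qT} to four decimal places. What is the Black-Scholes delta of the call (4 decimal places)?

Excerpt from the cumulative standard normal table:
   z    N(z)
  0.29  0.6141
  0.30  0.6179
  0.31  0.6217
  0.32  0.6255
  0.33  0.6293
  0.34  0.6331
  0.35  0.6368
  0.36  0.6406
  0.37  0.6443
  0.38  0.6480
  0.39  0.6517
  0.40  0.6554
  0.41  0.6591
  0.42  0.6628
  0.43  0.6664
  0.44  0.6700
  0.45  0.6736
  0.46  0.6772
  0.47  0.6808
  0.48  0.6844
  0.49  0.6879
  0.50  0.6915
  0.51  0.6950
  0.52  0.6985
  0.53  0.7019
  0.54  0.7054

0.6342

T = 1.5;  σ√T = 0.2205
d₁ = [ln(141/136) + (0.056 − 0.033 + ½·0.18²)·1.5] / (σ√T) = (0.0361 + 0.0588) / 0.2205 = 0.4305 which rounds to 0.43
N(d₁) = N(0.43) = 0.6664
Δ_call = exp(−qT)·N(d₁) = 0.9517·0.6664 = 0.6342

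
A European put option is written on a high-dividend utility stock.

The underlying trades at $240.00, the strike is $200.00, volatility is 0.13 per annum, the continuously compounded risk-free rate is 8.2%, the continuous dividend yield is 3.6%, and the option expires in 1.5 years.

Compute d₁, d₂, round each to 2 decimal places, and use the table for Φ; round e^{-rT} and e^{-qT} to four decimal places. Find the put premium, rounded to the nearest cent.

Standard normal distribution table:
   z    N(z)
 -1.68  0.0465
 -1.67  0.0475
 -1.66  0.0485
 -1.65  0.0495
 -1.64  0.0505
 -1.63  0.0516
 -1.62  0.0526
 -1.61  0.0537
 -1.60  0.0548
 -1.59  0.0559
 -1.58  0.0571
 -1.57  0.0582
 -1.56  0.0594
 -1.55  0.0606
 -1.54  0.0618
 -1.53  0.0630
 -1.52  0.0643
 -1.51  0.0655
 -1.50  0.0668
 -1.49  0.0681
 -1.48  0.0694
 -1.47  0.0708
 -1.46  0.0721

$0.79

σ√T = 0.13·√1.5 = 0.1592
d₁ = [ln(240/200) + (0.082 − 0.036 + 0.13²/2)·1.5] / 0.1592 = [0.1823 + 0.0817] / 0.1592 = 1.6581 which rounds to 1.66
d₂ = d₁ − σ√T = 1.6581 − 0.1592 = 1.4989 which rounds to 1.50
exp(−qT) = exp(−0.036·1.5) = 0.9474;  exp(−rT) = exp(−0.082·1.5) = 0.8843
N(−d₂) = N(-1.50) = 0.0668;  N(−d₁) = N(-1.66) = 0.0485
P = 200·0.8843·0.0668 − 240·0.9474·0.0485 = 11.8142 − 11.0277 = 0.7865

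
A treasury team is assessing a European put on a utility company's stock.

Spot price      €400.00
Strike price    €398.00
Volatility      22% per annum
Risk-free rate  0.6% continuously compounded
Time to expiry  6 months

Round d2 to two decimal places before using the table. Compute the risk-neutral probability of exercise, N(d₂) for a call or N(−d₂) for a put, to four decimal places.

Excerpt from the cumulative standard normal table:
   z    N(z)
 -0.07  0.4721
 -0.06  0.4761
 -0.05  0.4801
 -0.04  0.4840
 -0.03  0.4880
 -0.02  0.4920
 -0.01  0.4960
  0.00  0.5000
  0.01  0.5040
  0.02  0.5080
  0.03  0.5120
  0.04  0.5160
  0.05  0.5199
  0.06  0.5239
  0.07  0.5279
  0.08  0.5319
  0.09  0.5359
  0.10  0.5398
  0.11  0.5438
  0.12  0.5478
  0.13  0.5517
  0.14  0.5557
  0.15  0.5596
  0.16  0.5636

T = 0.5;  σ√T = 0.1556
d₁ = [ln(400/398) + (0.006 + 0.22²/2)·0.5] / 0.1556 = [0.0050 + 0.0151] / 0.1556 = 0.1293 ⇒ 0.13
d₂ = d₁ − σ√T = 0.1293 − 0.1556 = -0.0263 ⇒ -0.03
Pr(exercise) under Q = N(−d₂) = N(0.03) = 0.5120

0.5120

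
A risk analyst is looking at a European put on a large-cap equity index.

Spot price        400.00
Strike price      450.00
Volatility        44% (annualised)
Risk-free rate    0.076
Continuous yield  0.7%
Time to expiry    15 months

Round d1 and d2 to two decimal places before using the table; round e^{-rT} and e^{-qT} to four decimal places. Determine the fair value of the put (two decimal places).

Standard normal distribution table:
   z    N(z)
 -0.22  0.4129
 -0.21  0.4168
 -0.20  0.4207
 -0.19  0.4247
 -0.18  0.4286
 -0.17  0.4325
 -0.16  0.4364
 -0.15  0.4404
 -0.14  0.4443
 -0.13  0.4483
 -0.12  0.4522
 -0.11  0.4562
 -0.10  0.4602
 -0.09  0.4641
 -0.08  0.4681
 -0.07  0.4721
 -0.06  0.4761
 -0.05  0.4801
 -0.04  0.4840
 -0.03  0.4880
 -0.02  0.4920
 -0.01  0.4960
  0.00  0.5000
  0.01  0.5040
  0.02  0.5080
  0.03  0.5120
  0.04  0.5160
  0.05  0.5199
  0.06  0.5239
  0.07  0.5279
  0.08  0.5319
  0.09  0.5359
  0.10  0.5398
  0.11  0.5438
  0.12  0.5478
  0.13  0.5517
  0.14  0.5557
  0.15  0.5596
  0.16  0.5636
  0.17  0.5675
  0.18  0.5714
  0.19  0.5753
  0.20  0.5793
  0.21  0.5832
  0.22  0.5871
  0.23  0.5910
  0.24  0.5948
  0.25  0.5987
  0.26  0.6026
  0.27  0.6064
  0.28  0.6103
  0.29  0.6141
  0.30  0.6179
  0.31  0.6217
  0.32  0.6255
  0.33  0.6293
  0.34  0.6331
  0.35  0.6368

84.47

σ√T = 0.44 × 1.1180 = 0.4919
d₁ = [ln(400/450) + (0.076 − 0.007 + 0.44²/2)·1.25] / 0.4919 = [-0.1178 + 0.2072] / 0.4919 = 0.1819 → 0.18
d₂ = d₁ − σ√T = 0.1819 − 0.4919 = -0.3101 → -0.31
e^(−qT) = e^(−0.007·1.25) = 0.9913;  e^(−rT) = e^(−0.076·1.25) = 0.9094
N(−d₂) = N(0.31) = 0.6217;  N(−d₁) = N(-0.18) = 0.4286
P = 450·0.9094·0.6217 − 400·0.9913·0.4286 = 254.4183 − 169.9485 = 84.4698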